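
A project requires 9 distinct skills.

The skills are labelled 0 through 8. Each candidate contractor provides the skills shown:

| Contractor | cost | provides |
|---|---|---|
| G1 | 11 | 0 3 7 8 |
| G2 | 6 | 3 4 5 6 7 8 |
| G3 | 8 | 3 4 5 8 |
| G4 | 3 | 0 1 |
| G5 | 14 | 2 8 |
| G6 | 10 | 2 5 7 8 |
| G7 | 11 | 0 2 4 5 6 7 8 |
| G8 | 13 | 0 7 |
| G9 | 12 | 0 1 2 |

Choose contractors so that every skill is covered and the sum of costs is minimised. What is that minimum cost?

G2, G9 together cover every skill (G2 ∪ G9 = {0, 1, 2, 3, 4, 5, 6, 7, 8}); total cost 6 + 12 = 18.
The greedy pick G2, G4, G6 costs 19; no covering selection beats 18.

18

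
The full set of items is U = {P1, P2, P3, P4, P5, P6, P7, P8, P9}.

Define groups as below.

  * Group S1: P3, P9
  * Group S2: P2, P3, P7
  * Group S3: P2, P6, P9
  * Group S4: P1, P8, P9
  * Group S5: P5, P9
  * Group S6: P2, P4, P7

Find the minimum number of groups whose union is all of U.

5

Take {S2, S3, S4, S5, S6}. Their union is {P1, P2, P3, P4, P5, P6, P7, P8, P9}, which is all 9 items.
No 4 of the 6 groups cover everything (all 15 combinations miss at least one item), so 5 is optimal.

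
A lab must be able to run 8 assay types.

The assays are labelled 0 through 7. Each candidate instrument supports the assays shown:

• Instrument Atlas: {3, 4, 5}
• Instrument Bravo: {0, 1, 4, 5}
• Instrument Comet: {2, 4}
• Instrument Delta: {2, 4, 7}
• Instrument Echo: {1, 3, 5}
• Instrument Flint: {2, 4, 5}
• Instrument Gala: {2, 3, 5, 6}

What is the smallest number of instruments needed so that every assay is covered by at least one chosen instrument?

Bravo and Delta and Gala together: Bravo ∪ Delta ∪ Gala = {0, 1, 2, 3, 4, 5, 6, 7} — every assay is covered.
Only Bravo contains 0, so Bravo is forced; the remaining 4 assays need at least 2 more instruments (each remaining instrument adds at most 3) — so at least 3 instruments are needed, and 3 is optimal.

3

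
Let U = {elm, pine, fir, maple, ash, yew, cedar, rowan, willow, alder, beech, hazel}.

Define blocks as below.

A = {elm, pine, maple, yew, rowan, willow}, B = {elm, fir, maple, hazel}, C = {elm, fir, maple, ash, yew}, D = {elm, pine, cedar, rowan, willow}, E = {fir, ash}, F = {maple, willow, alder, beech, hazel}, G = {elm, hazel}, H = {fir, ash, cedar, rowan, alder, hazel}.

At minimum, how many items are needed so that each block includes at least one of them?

3

T = {fir, willow, hazel} meets every block (each contains at least one member of T), and |T| = 3.
No choice of 2 items meets every block, so 3 is the minimum.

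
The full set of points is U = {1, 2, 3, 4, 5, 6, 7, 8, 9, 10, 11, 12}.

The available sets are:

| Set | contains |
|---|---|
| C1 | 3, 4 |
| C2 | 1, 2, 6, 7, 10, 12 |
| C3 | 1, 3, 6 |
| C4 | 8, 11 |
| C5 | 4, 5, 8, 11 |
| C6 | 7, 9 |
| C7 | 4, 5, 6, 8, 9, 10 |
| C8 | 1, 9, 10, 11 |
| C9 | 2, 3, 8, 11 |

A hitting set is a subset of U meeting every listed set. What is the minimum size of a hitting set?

Take H = {3, 6, 8, 9}. Each listed set contains at least one of these, so H is a hitting set of size 4.
No choice of 3 points meets every set, so 4 is the minimum.

4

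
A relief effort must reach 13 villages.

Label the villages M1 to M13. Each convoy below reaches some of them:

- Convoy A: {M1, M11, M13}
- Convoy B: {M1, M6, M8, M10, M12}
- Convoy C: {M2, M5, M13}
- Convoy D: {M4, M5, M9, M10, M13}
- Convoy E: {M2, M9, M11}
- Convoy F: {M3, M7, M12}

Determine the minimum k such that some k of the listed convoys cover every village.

Take {B, D, E, F}. Their union is {M1, M2, M3, M4, M5, M6, M7, M8, M9, M10, M11, M12, M13}, which is all 13 villages.
No 3 of the 6 convoys cover everything (all 20 combinations miss at least one village), so 4 is optimal.

4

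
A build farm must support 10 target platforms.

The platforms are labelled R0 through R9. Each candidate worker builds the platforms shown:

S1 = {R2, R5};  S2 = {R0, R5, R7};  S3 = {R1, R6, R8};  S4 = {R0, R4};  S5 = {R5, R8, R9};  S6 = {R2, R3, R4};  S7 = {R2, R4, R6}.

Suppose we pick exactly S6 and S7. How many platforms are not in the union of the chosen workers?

6

Union of S6, S7 = {R2, R3, R4, R6}.
Not covered: R0, R1, R5, R7, R8, R9 — 6 platforms.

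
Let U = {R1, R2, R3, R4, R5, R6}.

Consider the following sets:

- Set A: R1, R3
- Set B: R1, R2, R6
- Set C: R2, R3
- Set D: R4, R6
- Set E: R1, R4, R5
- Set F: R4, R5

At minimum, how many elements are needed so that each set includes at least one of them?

3

H = {R1, R2, R4} meets every set (each contains at least one member of H), and |H| = 3.
No choice of 2 elements meets every set, so 3 is the minimum.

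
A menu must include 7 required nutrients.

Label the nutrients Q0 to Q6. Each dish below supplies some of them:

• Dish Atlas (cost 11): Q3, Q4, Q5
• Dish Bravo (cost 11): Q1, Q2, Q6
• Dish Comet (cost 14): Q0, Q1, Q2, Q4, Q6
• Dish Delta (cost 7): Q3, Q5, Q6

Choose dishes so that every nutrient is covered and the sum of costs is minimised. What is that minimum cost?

21

Comet, Delta together cover every nutrient (Comet ∪ Delta = {Q0, Q1, Q2, Q3, Q4, Q5, Q6}); total cost 14 + 7 = 21.
No covering selection has total cost below 21.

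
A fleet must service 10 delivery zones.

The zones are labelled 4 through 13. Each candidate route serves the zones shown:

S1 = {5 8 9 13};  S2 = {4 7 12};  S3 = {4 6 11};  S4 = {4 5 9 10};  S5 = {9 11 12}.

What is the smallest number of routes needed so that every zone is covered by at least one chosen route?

S1 and S2 and S3 and S4 together: S1 ∪ S2 ∪ S3 ∪ S4 = {4, 5, 6, 7, 8, 9, 10, 11, 12, 13} — every zone is covered.
Only S4 contains 10, so S4 is forced; the remaining 6 zones need at least 3 more routes (each remaining route adds at most 2) — so at least 4 routes are needed, and 4 is optimal.

4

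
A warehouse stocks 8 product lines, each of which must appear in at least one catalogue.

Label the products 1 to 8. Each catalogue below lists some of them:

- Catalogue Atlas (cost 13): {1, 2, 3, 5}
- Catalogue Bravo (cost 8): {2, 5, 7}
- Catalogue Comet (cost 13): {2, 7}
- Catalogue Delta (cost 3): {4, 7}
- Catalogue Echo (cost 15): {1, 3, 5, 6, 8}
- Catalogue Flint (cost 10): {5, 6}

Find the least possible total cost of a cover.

26

Bravo, Delta, Echo together cover every product (Bravo ∪ Delta ∪ Echo = {1, 2, 3, 4, 5, 6, 7, 8}); total cost 8 + 3 + 15 = 26.
No covering selection has total cost below 26.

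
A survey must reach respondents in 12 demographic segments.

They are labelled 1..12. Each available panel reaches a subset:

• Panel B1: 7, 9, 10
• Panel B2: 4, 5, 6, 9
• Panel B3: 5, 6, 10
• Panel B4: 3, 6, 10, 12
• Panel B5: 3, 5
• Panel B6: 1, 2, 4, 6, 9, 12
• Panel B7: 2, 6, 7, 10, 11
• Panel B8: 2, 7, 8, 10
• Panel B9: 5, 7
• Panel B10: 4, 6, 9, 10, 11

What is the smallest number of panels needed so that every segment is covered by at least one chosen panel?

Take {B5, B6, B7, B8}. Their union is {1, 2, 3, 4, 5, 6, 7, 8, 9, 10, 11, 12}, which is all 12 segments.
No 3 of the 10 panels cover everything (all 120 combinations miss at least one segment), so 4 is optimal.

4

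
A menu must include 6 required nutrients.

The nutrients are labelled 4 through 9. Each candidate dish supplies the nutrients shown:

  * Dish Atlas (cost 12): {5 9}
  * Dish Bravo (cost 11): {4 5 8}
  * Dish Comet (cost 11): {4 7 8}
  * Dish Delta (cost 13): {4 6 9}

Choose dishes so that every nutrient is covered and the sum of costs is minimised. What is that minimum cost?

35

Bravo, Comet, Delta together cover every nutrient (Bravo ∪ Comet ∪ Delta = {4, 5, 6, 7, 8, 9}); total cost 11 + 11 + 13 = 35.
No covering selection has total cost below 35.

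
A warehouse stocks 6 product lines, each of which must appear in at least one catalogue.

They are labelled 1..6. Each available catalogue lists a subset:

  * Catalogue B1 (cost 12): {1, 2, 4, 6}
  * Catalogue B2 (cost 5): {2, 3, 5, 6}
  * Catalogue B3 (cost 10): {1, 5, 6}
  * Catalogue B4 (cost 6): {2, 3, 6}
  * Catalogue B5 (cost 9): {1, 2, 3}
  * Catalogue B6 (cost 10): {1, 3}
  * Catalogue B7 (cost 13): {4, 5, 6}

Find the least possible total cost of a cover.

B1, B2 together cover every product (B1 ∪ B2 = {1, 2, 3, 4, 5, 6}); total cost 12 + 5 = 17.
No covering selection has total cost below 17.

17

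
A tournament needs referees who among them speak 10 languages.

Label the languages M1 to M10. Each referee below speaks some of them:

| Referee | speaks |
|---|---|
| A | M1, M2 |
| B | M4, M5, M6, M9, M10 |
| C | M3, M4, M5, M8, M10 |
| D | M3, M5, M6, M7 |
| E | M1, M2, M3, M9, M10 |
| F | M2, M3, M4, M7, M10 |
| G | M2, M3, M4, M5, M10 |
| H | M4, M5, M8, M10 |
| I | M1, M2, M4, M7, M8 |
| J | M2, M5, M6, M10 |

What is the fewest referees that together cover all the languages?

3

Take {D, E, I}. Their union is {M1, M2, M3, M4, M5, M6, M7, M8, M9, M10}, which is all 10 languages.
No 2 of the 10 referees cover everything (all 45 combinations miss at least one language), so 3 is optimal.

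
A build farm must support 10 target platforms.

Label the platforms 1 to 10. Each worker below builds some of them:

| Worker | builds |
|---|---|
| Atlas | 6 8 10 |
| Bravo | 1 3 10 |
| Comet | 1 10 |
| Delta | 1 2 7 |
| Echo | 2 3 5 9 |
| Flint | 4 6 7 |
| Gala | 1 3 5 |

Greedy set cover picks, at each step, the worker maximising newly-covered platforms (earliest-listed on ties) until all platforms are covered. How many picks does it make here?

Greedy: pick Echo (covers 4 new) → pick Atlas (covers 3 new) → pick Delta (covers 2 new) → pick Flint (covers 1 new). Total picks: 4.

4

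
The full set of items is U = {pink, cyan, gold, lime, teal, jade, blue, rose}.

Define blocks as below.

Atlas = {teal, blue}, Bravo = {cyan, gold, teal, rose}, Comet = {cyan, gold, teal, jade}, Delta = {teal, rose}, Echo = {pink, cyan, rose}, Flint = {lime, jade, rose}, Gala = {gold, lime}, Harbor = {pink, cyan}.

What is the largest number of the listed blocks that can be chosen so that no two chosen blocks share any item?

3

Atlas, Gala, Harbor are pairwise disjoint (Atlas={teal,blue}; Gala={gold,lime}; Harbor={pink,cyan}).
Every remaining block overlaps one of these, and no 4 of the listed blocks are pairwise disjoint, so 3 is the maximum.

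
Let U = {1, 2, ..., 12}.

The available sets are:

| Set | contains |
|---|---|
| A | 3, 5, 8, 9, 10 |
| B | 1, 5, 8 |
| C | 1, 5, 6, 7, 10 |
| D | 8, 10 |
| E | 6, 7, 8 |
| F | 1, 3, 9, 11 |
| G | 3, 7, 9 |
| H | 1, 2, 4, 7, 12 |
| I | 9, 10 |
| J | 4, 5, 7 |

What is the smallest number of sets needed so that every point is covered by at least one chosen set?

4

Take {C, D, F, H}. Their union is {1, 2, 3, 4, 5, 6, 7, 8, 9, 10, 11, 12}, which is all 12 points.
No 3 of the 10 sets cover everything (all 120 combinations miss at least one point), so 4 is optimal.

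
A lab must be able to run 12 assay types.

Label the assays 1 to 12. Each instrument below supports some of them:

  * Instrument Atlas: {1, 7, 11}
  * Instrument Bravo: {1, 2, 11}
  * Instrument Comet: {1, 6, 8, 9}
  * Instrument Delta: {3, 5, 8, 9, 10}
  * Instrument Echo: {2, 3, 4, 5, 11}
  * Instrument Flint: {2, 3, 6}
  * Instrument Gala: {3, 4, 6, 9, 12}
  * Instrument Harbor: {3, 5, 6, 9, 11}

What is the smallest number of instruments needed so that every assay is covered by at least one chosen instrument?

Take {Atlas, Bravo, Delta, Gala}. Their union is {1, 2, 3, 4, 5, 6, 7, 8, 9, 10, 11, 12}, which is all 12 assays.
Only Delta contains 10, so Delta is forced; the remaining 7 assays need at least 3 more instruments (each remaining instrument adds at most 3) — so at least 4 instruments are needed, and 4 is optimal.

4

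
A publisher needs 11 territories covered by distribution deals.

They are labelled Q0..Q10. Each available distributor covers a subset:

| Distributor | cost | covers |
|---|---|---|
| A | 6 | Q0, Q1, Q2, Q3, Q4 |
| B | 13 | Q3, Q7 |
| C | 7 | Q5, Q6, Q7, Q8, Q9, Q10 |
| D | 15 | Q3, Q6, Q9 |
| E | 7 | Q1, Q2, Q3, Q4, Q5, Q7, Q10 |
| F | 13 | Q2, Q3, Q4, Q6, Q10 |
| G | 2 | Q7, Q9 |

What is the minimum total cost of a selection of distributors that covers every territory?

13

A, C together cover every territory (A ∪ C = {Q0, Q1, Q2, Q3, Q4, Q5, Q6, Q7, Q8, Q9, Q10}); total cost 6 + 7 = 13.
The greedy pick E, G, C, A costs 22; no covering selection beats 13.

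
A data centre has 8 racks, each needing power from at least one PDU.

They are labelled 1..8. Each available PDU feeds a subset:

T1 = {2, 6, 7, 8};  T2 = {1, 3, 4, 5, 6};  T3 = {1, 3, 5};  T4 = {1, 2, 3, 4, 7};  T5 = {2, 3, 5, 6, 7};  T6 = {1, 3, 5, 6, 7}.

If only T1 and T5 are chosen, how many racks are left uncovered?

Union of T1, T5 = {2, 3, 5, 6, 7, 8}.
Not covered: 1, 4 — 2 racks.

2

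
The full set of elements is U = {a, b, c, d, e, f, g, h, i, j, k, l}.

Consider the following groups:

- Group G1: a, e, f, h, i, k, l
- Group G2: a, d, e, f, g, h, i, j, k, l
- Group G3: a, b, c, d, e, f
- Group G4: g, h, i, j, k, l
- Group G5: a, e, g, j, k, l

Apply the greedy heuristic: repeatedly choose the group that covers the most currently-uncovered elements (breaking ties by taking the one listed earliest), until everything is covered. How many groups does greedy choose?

2

Greedy: pick G2 (covers 10 new) → pick G3 (covers 2 new). Total picks: 2.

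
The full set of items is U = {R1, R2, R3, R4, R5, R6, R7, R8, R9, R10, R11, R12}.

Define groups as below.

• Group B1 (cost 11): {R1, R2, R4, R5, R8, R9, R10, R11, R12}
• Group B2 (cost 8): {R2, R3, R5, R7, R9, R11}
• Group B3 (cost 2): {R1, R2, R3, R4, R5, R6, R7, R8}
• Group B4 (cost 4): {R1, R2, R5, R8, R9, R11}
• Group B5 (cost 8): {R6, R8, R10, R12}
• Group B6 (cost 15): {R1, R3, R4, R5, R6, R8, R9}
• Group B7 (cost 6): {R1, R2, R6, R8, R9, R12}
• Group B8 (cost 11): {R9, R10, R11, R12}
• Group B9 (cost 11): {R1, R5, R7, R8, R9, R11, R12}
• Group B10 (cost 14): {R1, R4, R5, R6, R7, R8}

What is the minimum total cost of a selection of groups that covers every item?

13

B1, B3 together cover every item (B1 ∪ B3 = {R1, R2, R3, R4, R5, R6, R7, R8, R9, R10, R11, R12}); total cost 11 + 2 = 13.
The greedy pick B3, B4, B5 costs 14; no covering selection beats 13.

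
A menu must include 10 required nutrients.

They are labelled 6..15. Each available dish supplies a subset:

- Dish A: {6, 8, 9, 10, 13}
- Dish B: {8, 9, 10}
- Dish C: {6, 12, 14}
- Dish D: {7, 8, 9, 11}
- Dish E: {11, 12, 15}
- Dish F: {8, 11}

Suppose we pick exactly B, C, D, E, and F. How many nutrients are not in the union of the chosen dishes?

Union of B, C, D, E, F = {6, 7, 8, 9, 10, 11, 12, 14, 15}.
Not covered: 13 — 1 nutrient.

1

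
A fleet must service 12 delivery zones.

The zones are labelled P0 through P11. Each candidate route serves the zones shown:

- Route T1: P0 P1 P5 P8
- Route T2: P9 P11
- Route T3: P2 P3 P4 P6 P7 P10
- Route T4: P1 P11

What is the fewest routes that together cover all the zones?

3

T1 and T2 and T3 together: T1 ∪ T2 ∪ T3 = {P0, P1, P2, P3, P4, P5, P6, P7, P8, P9, P10, P11} — every zone is covered.
Only T1 contains P0, so T1 is forced; the remaining 8 zones need at least 2 more routes (each remaining route adds at most 6) — so at least 3 routes are needed, and 3 is optimal.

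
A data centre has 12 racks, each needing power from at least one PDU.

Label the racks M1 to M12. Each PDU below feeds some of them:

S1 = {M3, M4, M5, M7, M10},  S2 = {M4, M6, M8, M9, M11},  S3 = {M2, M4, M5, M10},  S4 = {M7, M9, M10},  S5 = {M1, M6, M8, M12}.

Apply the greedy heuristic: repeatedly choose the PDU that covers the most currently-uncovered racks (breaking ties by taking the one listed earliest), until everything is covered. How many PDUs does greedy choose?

Greedy: pick S1 (covers 5 new) → pick S2 (covers 4 new) → pick S5 (covers 2 new) → pick S3 (covers 1 new). Total picks: 4.

4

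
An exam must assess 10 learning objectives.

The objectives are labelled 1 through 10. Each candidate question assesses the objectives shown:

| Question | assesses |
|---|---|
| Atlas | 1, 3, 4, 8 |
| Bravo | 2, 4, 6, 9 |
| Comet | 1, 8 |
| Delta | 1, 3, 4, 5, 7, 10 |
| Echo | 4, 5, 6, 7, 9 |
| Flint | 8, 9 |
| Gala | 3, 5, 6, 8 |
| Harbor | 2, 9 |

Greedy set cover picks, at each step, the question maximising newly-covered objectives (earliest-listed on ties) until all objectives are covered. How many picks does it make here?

3

Greedy: pick Delta (covers 6 new) → pick Bravo (covers 3 new) → pick Atlas (covers 1 new). Total picks: 3.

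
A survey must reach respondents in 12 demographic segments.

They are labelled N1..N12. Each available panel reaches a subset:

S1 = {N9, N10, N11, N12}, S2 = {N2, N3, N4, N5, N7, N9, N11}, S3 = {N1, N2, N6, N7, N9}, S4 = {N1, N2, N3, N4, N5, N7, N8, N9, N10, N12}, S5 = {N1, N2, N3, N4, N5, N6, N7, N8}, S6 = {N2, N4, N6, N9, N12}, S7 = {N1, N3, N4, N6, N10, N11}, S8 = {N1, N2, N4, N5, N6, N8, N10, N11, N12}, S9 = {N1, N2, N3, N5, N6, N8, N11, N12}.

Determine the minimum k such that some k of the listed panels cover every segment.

2

S4 and S9 together: S4 ∪ S9 = {N1, N2, N3, N4, N5, N6, N7, N8, N9, N10, N11, N12} — every segment is covered.
No single panel has all 12 segments (the largest, S4, has 10), so 2 is optimal.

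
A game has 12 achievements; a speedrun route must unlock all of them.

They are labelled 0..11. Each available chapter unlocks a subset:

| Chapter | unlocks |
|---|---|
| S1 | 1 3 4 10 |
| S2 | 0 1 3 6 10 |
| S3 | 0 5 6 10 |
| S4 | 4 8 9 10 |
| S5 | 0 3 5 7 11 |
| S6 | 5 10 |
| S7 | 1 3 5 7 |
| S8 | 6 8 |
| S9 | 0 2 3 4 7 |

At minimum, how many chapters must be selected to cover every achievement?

S2 and S4 and S5 and S9 together: S2 ∪ S4 ∪ S5 ∪ S9 = {0, 1, 2, 3, 4, 5, 6, 7, 8, 9, 10, 11} — every achievement is covered.
Only S9 contains 2, so S9 is forced; the remaining 7 achievements need at least 3 more chapters (each remaining chapter adds at most 3) — so at least 4 chapters are needed, and 4 is optimal.

4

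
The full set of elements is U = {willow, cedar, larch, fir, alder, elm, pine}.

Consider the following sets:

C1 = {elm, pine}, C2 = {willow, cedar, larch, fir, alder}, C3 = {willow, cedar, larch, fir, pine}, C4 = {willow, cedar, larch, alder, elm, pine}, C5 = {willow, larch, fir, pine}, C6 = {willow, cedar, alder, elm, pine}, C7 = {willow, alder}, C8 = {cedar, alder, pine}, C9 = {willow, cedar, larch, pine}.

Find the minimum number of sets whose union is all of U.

2

C1 and C2 cover everything between them: the union {willow, cedar, larch, fir, alder, elm, pine} is all of U.
No single set has all 7 elements (the largest, C4, has 6), so 2 is optimal.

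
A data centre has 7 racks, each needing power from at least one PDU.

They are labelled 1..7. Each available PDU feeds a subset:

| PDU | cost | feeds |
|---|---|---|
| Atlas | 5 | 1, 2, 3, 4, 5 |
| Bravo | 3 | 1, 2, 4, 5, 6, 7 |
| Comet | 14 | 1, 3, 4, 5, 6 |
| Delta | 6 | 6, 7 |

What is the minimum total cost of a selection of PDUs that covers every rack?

Atlas, Bravo together cover every rack (Atlas ∪ Bravo = {1, 2, 3, 4, 5, 6, 7}); total cost 5 + 3 = 8.
No covering selection has total cost below 8.

8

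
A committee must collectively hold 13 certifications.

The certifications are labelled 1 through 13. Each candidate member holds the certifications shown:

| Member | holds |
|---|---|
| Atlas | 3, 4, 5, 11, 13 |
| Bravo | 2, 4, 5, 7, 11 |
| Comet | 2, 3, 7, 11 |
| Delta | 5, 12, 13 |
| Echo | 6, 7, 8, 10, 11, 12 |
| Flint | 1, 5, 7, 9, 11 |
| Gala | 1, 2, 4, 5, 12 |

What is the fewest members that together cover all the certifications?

Atlas and Bravo and Echo and Flint together: Atlas ∪ Bravo ∪ Echo ∪ Flint = {1, 2, 3, 4, 5, 6, 7, 8, 9, 10, 11, 12, 13} — every certification is covered.
No 3 of the 7 members cover everything (all 35 combinations miss at least one certification), so 4 is optimal.

4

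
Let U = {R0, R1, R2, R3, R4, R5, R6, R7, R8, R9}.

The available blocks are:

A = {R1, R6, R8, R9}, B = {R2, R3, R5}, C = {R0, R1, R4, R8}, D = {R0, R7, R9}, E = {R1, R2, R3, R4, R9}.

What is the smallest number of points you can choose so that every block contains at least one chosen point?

3

The 3 points {R0, R1, R5} hit every block.
No choice of 2 points meets every block, so 3 is the minimum.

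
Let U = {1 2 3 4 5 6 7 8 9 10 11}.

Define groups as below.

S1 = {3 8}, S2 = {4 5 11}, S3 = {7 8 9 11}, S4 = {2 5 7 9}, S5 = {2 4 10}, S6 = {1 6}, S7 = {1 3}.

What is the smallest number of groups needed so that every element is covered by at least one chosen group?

5

Take {S1, S2, S4, S5, S6}. Their union is {1, 2, 3, 4, 5, 6, 7, 8, 9, 10, 11}, which is all 11 elements.
No 4 of the 7 groups cover everything (all 35 combinations miss at least one element), so 5 is optimal.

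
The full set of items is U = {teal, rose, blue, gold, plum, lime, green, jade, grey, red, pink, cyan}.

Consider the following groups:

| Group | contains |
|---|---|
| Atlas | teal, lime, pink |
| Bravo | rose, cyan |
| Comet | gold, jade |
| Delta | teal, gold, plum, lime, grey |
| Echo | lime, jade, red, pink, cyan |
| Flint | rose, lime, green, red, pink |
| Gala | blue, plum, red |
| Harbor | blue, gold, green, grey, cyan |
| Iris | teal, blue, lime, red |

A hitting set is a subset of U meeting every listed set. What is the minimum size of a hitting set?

4

H = {lime, jade, red, cyan} meets every group (each contains at least one member of H), and |H| = 4.
The groups Atlas, Bravo, Comet, Gala are pairwise disjoint, so any hitting set needs a separate item for each — at least 4. Hence 4 is optimal.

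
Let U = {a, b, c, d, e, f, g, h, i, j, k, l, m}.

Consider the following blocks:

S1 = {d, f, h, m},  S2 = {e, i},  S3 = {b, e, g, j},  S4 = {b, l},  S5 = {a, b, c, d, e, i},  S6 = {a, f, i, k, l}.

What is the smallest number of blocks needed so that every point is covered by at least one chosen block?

S1, S3, S5, and S6 cover everything between them: the union {a, b, c, d, e, f, g, h, i, j, k, l, m} is all of U.
Only S5 contains c, so S5 is forced; the remaining 7 points need at least 3 more blocks (each remaining block adds at most 3) — so at least 4 blocks are needed, and 4 is optimal.

4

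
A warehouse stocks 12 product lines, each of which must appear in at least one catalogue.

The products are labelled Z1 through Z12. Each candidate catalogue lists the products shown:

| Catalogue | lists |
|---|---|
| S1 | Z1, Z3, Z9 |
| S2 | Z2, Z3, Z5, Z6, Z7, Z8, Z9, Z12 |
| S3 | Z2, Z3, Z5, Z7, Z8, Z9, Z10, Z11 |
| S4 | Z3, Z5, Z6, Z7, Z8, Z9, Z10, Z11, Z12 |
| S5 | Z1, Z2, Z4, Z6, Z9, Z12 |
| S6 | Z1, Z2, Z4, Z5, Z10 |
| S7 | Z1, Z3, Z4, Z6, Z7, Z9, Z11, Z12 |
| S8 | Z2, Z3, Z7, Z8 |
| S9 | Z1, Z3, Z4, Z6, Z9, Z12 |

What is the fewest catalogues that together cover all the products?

2

S3 and S7 together: S3 ∪ S7 = {Z1, Z2, Z3, Z4, Z5, Z6, Z7, Z8, Z9, Z10, Z11, Z12} — every product is covered.
No single catalogue has all 12 products (the largest, S4, has 9), so 2 is optimal.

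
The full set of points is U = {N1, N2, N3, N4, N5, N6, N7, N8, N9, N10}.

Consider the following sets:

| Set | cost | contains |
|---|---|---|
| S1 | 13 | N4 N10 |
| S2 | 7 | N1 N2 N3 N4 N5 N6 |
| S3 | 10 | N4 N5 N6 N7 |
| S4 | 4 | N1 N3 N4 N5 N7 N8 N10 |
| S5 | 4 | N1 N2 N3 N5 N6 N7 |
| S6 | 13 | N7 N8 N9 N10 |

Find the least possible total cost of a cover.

20

S2, S6 together cover every point (S2 ∪ S6 = {N1, N2, N3, N4, N5, N6, N7, N8, N9, N10}); total cost 7 + 13 = 20.
The greedy pick S4, S5, S6 costs 21; no covering selection beats 20.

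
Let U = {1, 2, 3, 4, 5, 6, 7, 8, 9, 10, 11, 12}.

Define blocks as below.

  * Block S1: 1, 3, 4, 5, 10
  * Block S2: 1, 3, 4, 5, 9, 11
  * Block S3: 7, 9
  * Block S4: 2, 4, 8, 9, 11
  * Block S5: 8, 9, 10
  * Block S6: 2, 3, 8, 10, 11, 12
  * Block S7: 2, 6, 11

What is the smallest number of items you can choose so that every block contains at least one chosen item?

H = {6, 9, 10} meets every block (each contains at least one member of H), and |H| = 3.
The blocks S1, S3, S7 are pairwise disjoint, so any hitting set needs a separate item for each — at least 3. Hence 3 is optimal.

3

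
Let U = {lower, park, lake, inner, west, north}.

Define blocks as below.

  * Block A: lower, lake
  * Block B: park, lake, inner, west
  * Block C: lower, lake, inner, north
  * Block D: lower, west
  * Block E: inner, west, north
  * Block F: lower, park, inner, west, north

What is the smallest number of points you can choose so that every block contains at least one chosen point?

Take H = {lower, inner}. Each listed block contains at least one of these, so H is a hitting set of size 2.
The blocks A, E are pairwise disjoint, so any hitting set needs a separate point for each — at least 2. Hence 2 is optimal.

2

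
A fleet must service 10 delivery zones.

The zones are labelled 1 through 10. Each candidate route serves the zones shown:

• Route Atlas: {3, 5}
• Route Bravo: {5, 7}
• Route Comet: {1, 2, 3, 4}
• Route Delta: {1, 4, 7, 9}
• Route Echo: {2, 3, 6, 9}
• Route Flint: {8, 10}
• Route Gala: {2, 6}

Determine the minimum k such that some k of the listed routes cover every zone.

4

Take {Atlas, Delta, Echo, Flint}. Their union is {1, 2, 3, 4, 5, 6, 7, 8, 9, 10}, which is all 10 zones.
No 3 of the 7 routes cover everything (all 35 combinations miss at least one zone), so 4 is optimal.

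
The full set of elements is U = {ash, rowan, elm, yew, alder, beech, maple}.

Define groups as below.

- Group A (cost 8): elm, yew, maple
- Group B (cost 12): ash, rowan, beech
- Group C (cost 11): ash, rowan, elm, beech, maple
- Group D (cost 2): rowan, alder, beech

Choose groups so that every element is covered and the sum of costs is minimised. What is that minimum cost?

21

A, C, D together cover every element (A ∪ C ∪ D = {ash, rowan, elm, yew, alder, beech, maple}); total cost 8 + 11 + 2 = 21.
No covering selection has total cost below 21.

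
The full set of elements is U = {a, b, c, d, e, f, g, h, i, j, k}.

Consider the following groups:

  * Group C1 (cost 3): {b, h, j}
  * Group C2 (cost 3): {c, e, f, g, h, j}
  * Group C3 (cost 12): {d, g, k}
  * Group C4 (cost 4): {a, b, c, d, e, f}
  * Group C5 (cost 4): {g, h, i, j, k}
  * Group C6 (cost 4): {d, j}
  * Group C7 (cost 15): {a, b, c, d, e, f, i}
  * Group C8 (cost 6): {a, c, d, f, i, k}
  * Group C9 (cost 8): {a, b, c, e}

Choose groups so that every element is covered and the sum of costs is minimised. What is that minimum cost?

8

C4, C5 together cover every element (C4 ∪ C5 = {a, b, c, d, e, f, g, h, i, j, k}); total cost 4 + 4 = 8.
The greedy pick C2, C4, C5 costs 11; no covering selection beats 8.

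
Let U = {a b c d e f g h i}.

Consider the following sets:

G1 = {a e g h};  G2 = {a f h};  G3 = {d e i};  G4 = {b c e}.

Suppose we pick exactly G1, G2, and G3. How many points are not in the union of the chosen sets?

2

Union of G1, G2, G3 = {a, d, e, f, g, h, i}.
Not covered: b, c — 2 points.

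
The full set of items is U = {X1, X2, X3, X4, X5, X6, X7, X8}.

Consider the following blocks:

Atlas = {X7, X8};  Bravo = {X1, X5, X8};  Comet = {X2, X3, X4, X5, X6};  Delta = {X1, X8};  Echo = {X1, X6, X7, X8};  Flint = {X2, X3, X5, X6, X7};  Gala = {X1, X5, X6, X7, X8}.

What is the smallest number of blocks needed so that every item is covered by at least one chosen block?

Comet and Echo together: Comet ∪ Echo = {X1, X2, X3, X4, X5, X6, X7, X8} — every item is covered.
No single block has all 8 items (the largest, Comet, has 5), so 2 is optimal.

2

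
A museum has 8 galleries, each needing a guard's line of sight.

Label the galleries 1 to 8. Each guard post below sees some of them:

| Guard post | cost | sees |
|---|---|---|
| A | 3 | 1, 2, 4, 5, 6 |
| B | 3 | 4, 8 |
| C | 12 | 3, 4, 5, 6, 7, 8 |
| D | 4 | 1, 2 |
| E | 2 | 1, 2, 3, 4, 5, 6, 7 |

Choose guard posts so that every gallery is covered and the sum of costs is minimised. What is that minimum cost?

5

B, E together cover every gallery (B ∪ E = {1, 2, 3, 4, 5, 6, 7, 8}); total cost 3 + 2 = 5.
No covering selection has total cost below 5.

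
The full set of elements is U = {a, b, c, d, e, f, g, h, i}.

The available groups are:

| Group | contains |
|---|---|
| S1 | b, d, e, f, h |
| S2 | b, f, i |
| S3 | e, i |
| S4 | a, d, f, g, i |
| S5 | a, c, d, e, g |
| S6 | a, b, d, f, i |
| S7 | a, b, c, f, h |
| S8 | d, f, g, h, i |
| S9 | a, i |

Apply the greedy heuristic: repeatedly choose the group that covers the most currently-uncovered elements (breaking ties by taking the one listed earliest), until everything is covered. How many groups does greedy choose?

3

Greedy: pick S1 (covers 5 new) → pick S4 (covers 3 new) → pick S5 (covers 1 new). Total picks: 3.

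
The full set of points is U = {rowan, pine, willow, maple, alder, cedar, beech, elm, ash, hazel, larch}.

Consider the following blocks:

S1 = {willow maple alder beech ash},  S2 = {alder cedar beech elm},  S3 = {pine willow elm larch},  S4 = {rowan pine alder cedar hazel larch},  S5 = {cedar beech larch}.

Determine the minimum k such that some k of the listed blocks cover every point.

3

S1, S3, and S4 cover everything between them: the union {rowan, pine, willow, maple, alder, cedar, beech, elm, ash, hazel, larch} is all of U.
Only S4 contains rowan, so S4 is forced; the remaining 5 points need at least 2 more blocks (each remaining block adds at most 4) — so at least 3 blocks are needed, and 3 is optimal.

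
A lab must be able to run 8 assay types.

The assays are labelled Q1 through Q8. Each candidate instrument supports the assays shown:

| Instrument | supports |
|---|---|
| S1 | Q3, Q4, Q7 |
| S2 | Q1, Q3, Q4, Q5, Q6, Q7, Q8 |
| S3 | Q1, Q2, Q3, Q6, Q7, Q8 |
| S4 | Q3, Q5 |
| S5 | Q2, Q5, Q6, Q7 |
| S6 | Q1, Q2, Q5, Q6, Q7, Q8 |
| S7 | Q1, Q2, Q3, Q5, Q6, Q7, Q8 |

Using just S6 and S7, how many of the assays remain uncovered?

Union of S6, S7 = {Q1, Q2, Q3, Q5, Q6, Q7, Q8}.
Not covered: Q4 — 1 assay.

1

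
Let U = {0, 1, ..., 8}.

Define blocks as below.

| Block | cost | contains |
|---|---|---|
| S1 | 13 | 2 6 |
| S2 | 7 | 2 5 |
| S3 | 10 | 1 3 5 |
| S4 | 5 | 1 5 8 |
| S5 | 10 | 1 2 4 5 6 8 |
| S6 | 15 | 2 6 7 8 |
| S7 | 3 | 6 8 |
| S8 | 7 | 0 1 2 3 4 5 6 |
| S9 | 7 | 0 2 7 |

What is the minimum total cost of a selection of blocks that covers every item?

17

S7, S8, S9 together cover every item (S7 ∪ S8 ∪ S9 = {0, 1, 2, 3, 4, 5, 6, 7, 8}); total cost 3 + 7 + 7 = 17.
No covering selection has total cost below 17.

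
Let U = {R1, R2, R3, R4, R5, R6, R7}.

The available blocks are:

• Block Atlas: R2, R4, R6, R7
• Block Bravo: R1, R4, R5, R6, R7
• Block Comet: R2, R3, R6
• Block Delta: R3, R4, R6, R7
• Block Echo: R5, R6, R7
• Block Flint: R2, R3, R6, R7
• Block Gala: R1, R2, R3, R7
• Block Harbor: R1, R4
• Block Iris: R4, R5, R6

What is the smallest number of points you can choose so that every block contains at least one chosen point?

The 2 points {R1, R6} hit every block.
The blocks Flint, Harbor are pairwise disjoint, so any hitting set needs a separate point for each — at least 2. Hence 2 is optimal.

2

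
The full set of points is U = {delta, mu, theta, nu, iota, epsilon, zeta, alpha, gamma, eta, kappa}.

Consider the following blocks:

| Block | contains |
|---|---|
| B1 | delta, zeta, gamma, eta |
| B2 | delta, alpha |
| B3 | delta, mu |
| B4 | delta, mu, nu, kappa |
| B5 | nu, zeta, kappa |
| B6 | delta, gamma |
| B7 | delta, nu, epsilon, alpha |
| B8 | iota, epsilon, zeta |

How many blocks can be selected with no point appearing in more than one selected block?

B5, B6 are pairwise disjoint (B5={nu,zeta,kappa}; B6={delta,gamma}).
Every remaining block overlaps one of these, and no 3 of the listed blocks are pairwise disjoint, so 2 is the maximum.

2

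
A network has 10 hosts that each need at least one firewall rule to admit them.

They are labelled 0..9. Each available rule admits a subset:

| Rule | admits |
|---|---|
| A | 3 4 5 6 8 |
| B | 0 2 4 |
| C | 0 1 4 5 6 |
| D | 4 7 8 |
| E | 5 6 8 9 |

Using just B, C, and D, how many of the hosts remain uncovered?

2

Union of B, C, D = {0, 1, 2, 4, 5, 6, 7, 8}.
Not covered: 3, 9 — 2 hosts.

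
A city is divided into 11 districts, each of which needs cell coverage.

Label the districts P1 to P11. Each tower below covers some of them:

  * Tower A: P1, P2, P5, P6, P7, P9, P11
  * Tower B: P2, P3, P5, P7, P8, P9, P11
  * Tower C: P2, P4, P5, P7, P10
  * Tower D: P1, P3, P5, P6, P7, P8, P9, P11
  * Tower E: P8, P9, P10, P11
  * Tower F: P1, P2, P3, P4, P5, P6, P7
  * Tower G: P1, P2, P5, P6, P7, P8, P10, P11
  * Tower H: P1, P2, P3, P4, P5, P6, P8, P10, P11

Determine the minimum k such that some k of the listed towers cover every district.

2

Take {E, F}. Their union is {P1, P2, P3, P4, P5, P6, P7, P8, P9, P10, P11}, which is all 11 districts.
No single tower has all 11 districts (the largest, H, has 9), so 2 is optimal.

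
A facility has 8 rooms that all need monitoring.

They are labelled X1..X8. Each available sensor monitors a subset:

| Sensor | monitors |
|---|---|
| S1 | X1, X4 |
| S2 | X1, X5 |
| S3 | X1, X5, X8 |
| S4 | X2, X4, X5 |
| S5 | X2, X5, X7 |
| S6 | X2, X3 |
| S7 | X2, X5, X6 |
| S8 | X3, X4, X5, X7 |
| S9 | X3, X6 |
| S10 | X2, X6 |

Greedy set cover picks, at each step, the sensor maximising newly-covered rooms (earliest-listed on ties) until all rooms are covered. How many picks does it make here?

3

Greedy: pick S8 (covers 4 new) → pick S3 (covers 2 new) → pick S7 (covers 2 new). Total picks: 3.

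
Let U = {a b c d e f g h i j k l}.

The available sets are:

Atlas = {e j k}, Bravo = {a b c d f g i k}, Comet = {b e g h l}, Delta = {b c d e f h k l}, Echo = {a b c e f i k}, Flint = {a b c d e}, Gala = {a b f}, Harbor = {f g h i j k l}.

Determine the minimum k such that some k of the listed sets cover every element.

Take {Flint, Harbor}. Their union is {a, b, c, d, e, f, g, h, i, j, k, l}, which is all 12 elements.
No single set has all 12 elements (the largest, Bravo, has 8), so 2 is optimal.

2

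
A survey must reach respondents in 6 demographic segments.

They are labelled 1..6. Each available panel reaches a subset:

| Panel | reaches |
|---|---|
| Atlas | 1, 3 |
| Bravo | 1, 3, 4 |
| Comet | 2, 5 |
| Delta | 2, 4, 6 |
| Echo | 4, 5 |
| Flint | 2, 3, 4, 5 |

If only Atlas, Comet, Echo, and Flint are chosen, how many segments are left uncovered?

Union of Atlas, Comet, Echo, Flint = {1, 2, 3, 4, 5}.
Not covered: 6 — 1 segment.

1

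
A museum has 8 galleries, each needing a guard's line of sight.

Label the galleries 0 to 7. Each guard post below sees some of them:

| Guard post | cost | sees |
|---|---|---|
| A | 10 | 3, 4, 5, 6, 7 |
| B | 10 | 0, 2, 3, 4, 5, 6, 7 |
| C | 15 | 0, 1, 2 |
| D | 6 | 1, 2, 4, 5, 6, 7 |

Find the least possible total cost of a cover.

B, D together cover every gallery (B ∪ D = {0, 1, 2, 3, 4, 5, 6, 7}); total cost 10 + 6 = 16.
No covering selection has total cost below 16.

16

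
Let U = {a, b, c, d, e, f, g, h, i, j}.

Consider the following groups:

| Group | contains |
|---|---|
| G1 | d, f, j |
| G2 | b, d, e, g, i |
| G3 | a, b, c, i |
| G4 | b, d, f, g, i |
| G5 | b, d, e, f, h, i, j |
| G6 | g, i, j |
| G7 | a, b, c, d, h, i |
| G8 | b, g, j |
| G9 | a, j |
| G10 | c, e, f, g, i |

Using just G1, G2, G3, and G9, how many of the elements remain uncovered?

1

Union of G1, G2, G3, G9 = {a, b, c, d, e, f, g, i, j}.
Not covered: h — 1 element.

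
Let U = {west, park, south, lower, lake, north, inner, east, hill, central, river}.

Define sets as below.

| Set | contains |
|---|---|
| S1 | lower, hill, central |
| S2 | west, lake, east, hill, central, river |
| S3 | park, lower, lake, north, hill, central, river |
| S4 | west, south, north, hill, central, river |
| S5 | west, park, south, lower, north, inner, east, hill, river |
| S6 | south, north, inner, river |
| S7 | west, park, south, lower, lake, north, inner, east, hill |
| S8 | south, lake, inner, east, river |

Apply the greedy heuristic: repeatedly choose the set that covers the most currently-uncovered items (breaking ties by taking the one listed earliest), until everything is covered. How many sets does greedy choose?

2

Greedy: pick S5 (covers 9 new) → pick S2 (covers 2 new). Total picks: 2.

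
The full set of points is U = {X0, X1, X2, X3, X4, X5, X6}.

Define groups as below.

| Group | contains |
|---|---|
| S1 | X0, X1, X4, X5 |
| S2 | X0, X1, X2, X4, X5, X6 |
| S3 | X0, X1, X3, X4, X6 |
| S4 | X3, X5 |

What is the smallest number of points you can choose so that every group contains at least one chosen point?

H = {X0, X5} meets every group (each contains at least one member of H), and |H| = 2.
No single point lies in every group, so at least 2 are needed and 2 is optimal.

2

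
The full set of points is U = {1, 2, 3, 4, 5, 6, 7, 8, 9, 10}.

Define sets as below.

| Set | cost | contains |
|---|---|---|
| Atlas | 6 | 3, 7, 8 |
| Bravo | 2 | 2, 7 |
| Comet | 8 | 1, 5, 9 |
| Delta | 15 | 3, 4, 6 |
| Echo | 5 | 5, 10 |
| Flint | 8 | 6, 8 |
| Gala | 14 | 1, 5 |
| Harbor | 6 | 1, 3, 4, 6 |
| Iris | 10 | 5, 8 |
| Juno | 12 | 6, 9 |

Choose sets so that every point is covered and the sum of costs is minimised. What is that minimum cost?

Atlas, Bravo, Comet, Echo, Harbor together cover every point (Atlas ∪ Bravo ∪ Comet ∪ Echo ∪ Harbor = {1, 2, 3, 4, 5, 6, 7, 8, 9, 10}); total cost 6 + 2 + 8 + 5 + 6 = 27.
No covering selection has total cost below 27.

27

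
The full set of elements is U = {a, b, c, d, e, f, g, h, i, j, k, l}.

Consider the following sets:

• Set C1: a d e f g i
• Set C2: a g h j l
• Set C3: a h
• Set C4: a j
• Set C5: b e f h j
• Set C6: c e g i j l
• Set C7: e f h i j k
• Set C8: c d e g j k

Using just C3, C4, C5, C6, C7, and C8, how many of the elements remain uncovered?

Union of C3, C4, C5, C6, C7, C8 = {a, b, c, d, e, f, g, h, i, j, k, l} — that's every element, so 0 are uncovered.

0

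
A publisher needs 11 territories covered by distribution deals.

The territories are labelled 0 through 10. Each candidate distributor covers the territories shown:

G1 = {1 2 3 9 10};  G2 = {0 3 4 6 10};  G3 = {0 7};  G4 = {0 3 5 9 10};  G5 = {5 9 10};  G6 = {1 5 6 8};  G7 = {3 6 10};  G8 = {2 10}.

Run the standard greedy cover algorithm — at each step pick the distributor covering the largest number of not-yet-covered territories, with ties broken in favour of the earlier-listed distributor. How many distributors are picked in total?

Greedy: pick G1 (covers 5 new) → pick G2 (covers 3 new) → pick G6 (covers 2 new) → pick G3 (covers 1 new). Total picks: 4.

4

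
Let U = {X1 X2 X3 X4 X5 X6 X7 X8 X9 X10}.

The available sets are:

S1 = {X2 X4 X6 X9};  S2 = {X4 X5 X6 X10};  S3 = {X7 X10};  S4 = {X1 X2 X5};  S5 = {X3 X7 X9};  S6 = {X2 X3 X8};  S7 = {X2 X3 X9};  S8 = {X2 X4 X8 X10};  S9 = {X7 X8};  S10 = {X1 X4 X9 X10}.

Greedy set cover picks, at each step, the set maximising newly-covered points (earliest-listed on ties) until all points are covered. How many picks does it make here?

5

Greedy: pick S1 (covers 4 new) → pick S2 (covers 2 new) → pick S5 (covers 2 new) → pick S4 (covers 1 new) → pick S6 (covers 1 new). Total picks: 5.
(The true minimum cover uses only 4 sets, so greedy is not optimal here.)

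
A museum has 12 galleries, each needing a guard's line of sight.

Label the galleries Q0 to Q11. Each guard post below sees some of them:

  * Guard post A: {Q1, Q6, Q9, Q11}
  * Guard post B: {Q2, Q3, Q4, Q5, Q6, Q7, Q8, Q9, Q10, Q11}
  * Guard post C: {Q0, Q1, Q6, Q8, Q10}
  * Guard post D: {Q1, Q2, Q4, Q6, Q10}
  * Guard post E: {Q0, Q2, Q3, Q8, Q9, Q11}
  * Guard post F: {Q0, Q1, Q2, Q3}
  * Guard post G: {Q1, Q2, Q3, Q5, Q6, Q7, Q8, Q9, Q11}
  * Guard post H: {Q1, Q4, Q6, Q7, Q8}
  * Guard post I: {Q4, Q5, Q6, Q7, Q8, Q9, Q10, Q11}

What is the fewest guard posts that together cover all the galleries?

2

F and I together: F ∪ I = {Q0, Q1, Q2, Q3, Q4, Q5, Q6, Q7, Q8, Q9, Q10, Q11} — every gallery is covered.
No single guard post has all 12 galleries (the largest, B, has 10), so 2 is optimal.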